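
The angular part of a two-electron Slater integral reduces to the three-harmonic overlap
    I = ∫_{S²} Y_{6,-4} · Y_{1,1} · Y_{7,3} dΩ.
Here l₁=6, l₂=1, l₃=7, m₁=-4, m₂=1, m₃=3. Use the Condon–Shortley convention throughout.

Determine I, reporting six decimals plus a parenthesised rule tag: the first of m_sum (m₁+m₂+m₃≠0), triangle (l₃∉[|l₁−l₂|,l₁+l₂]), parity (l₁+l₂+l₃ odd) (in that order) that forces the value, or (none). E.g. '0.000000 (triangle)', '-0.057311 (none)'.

Checks pass: Σm=0; 14 even; l₃=7∈[5,7].
(2·6+1)(2·1+1)(2·7+1) = 585
Δ: 0! 12! 2! / 15! → 1/1365
sum: t=0:+1/518400 = 1/518400
3j²(6 1 7; 0 0 0) = Δ·Π!·Σ² = 7/195  (sign -1)
sum: t=0:+1/14515200 = 1/14515200
3j²(6 1 7; -4 1 3) = Δ·Π!·Σ² = 2/455  (sign +1)
combine: 4πI² = 585·7/195·2/455 = 6/65
take √, sign -1: I = -0.08570655
No selection rule forces the value: the integral is nonzero (none).

-0.085707 (none)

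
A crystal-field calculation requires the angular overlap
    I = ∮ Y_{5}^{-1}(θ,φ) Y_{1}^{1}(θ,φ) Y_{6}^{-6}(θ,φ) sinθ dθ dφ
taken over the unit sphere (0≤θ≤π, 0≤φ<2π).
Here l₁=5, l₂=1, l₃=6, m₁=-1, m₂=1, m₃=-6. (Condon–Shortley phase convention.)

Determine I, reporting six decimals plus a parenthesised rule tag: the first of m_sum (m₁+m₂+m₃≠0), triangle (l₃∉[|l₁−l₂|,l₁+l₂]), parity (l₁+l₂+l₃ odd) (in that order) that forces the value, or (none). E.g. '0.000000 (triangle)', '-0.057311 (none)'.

0.000000 (m_sum)

-1 + 1 − 6 = -6 ≠ 0: azimuthal integral kills it; I = 0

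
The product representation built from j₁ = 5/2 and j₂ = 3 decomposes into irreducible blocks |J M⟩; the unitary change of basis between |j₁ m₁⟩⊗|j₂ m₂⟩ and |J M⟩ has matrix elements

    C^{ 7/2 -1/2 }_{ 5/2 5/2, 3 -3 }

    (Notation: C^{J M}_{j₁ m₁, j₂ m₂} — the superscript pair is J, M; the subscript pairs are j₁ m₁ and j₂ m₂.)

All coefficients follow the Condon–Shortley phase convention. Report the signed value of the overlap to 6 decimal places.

j₁+j₂−J=2  J+j₁−j₂=3  J−j₁+j₂=4  j₁+j₂+J+1=10
(j₁±m₁, j₂±m₂, J±M) = (5,0,0,6,3,4)
P² = 55296/7
sum k=0..0:
  [0] +1/288 = 1/288
S = 1/288
C² = P²·S² = 2/21 ; C = +0.308607

+√(2/21) = +0.308607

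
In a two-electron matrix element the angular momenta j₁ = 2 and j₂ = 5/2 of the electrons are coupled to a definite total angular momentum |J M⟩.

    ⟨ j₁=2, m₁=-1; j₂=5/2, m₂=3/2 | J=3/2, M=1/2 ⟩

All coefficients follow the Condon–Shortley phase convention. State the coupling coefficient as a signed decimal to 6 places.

j₁+j₂−J=3  J+j₁−j₂=1  J−j₁+j₂=2  j₁+j₂+J+1=7
(j₁±m₁, j₂±m₂, J±M) = (1,3,4,1,2,1)
P² = 96/35
sum k=2..3:
  [2] +1/4 = 1/4
  [3] −1/6 = -1/6
S = 1/12
C² = P²·S² = 2/105 ; C = +0.138013

+√(2/105) = +0.138013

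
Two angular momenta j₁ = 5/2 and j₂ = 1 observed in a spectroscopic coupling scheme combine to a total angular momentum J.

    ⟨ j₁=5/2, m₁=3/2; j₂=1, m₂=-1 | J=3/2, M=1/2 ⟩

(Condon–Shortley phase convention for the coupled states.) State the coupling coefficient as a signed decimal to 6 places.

+0.632456

j₁+j₂−J=2  J+j₁−j₂=3  J−j₁+j₂=0  j₁+j₂+J+1=6
(j₁±m₁, j₂±m₂, J±M) = (4,1,0,2,2,1)
P² = 32/5
sum k=0..0:
  [0] +1/4 = 1/4
S = 1/4
C² = P²·S² = 2/5 ; C = +0.632456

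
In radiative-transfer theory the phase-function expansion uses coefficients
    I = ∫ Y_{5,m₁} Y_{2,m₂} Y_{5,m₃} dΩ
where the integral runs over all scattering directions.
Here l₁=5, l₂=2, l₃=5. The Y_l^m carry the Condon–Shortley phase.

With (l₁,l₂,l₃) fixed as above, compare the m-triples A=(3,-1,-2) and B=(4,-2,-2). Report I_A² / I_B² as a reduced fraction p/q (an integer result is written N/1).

l's match ⇒ only the (l;m) 3-j factors differ between A and B.
A: triangle coeff Δ(5,2,5) = 1/38610; Σ_t [0,1]: t=0:+1/2880 t=1:−1/10080 = 1/4032; (3j)²=10/429 [(5 2 5; 3 -1 -2)], sign=-1
B: triangle coeff Δ(5,2,5) = 1/38610; Σ_t [0,0]: t=0:+1/20160 = 1/20160; (3j)²=12/715 [(5 2 5; 4 -2 -2)], sign=-1
I_A²/I_B² = (10/429)/(12/715) = 25/18

25/18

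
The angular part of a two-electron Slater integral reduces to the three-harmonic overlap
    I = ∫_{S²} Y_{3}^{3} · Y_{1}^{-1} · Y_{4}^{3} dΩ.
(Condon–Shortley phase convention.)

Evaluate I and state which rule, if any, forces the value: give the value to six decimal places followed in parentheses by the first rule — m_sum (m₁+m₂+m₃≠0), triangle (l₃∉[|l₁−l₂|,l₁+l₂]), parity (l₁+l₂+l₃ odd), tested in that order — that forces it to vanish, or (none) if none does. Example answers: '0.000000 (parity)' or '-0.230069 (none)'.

Σmᵢ = 5 ≠ 0, so the φ-integral vanishes; I = 0

0.000000 (m_sum)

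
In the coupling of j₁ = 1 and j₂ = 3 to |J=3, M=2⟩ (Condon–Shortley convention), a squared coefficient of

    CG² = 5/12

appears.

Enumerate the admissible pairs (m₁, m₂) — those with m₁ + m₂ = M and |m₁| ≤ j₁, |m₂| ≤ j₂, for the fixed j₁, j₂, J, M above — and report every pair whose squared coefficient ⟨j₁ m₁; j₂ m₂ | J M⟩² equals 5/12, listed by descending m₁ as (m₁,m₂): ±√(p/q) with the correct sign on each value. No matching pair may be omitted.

Admissible pairs with m₁+m₂ = M = 2: (-1,3), (0,2), (1,1)
  (m₁,m₂)=(1,1): CG² = 5/12, CG = +√(5/12)   ← matches the target
  (m₁,m₂)=(0,2): CG² = 1/3, CG = −√(1/3)
  (m₁,m₂)=(-1,3): CG² = 1/4, CG = −√(1/4)
Pairs with CG² = 5/12: (1,1): +√(5/12)

(1,1): +√(5/12)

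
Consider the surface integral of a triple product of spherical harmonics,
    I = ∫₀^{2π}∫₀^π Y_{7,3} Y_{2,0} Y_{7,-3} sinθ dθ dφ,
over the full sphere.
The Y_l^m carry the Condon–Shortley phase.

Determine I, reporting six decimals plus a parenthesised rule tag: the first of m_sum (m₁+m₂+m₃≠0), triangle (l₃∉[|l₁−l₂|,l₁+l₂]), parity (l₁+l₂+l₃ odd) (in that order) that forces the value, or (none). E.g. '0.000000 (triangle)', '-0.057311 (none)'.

-0.082772 (none)

m-sum 0 ✓  L=16 even ✓  5≤7≤9 ✓
Π(2lᵢ+1) = 15×5×15 = 1125
triangle coeff Δ(7,2,7) = 1/185640
Σ_t [0,2]: t=0:+1/2419200 t=1:−1/518400 t=2:+1/2419200 = -1/907200
(3j)²=56/3315 [(7 2 7; 0 0 0)], sign=+1
Σ_t [0,2]: t=0:+1/3870720 t=1:−1/2177280 t=2:+1/29030400 = -29/174182400
(3j)²=841/185640 [(7 2 7; 3 0 -3)], sign=-1
⇒ 4πI² = 4205/48841
I = (-1)√(4205/48841/(4π)) = -0.08277245
No selection rule forces the value: the integral is nonzero (none).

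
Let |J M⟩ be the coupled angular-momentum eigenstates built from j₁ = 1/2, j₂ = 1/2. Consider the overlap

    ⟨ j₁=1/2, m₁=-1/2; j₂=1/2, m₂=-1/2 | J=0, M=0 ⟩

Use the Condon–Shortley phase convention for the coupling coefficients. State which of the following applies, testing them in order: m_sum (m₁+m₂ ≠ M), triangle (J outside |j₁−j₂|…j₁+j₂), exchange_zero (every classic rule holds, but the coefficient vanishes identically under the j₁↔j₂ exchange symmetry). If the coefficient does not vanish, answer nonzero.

m-sum: m₁+m₂ = -1/2+(-1/2) = -1, M = 0  ✗ ⇒ coefficient is 0

m_sum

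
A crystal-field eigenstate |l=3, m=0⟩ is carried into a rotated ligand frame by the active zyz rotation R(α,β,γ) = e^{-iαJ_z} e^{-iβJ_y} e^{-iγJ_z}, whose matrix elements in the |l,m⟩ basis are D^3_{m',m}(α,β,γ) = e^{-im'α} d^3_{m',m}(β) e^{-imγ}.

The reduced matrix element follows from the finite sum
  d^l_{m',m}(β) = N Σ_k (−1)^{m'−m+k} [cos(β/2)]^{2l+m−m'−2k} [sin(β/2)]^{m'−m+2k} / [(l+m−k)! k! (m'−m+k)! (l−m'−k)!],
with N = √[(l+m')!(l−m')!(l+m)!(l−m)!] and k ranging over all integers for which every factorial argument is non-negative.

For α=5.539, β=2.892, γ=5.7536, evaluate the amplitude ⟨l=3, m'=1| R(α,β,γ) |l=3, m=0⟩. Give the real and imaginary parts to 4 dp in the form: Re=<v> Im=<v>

Re=-0.2907 Im=-0.2677

First d^3_{1,0}(β=2.8920), then the phase factors e^{-i(1)α} and e^{-i(0)γ}:
c=cos(2.892000/2)=0.124473, s=sin(2.892000/2)=0.992223; N=√[24·2·6·6]=41.569219
Admissible k: 0..2 (factorial args all ≥0)
  k=0: (−1)^1·41.5692/(12)·0.1245^5·0.9922^1 = -0.000103
  k=1: (−1)^2·41.5692/(4)·0.1245^3·0.9922^3 = +0.019578
  k=2: (−1)^3·41.5692/(12)·0.1245^1·0.9922^5 = -0.414678
d^3_{1,0}(2.8920) = -0.000103 +0.019578 -0.414678 = -0.395203
Attach z-rotation phases: D = e^{-i(1)(5.5390)}·(-0.395203)·e^{-i(0)(5.7536)} = -0.290727-0.267700i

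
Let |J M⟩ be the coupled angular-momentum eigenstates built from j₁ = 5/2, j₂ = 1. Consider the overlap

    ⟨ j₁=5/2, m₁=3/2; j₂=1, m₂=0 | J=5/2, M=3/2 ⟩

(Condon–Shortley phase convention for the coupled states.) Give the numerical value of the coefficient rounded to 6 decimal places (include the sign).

+√(9/35) ≈ +0.507093

√[6·1!4!1!/7! · 4!1!1!1!4!1!] = √(576/35)
  +(−1)^0/∏(0,1,1,1,3,0)! = 1/6  (running 1/6)
  +(−1)^1/∏(1,0,0,0,4,1)! = -1/24  (running 1/8)
⟨..|..⟩ = √(576/35)·(1/8) = +0.507093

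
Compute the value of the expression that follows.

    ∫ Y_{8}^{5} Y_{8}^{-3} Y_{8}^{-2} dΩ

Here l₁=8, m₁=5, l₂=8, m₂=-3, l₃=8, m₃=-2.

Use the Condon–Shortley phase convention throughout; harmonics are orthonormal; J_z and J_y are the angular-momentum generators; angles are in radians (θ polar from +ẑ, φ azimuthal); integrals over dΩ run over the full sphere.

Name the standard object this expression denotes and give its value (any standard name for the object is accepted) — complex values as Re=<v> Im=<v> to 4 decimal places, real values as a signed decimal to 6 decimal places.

This is a Gaunt coefficient — the integral of a triple product of spherical harmonics over the sphere.
Checks pass: Σm=0; 24 even; l₃=8∈[0,16].
(2·8+1)(2·8+1)(2·8+1) = 4913
Δ: 8! 8! 8! / 25! → 1/236637794250
sum: t=0:+1/65548320768000 t=1:−1/128024064000 t=2:+1/2985984000 t=3:−1/373248000 t=4:+1/191102976 t=5:−1/373248000 t=6:+1/2985984000 t=7:−1/128024064000 t=8:+1/65548320768000 = 11/20808990720
3j²(8 8 8; 0 0 0) = Δ·Π!·Σ² = 490/96577  (sign +1)
sum: t=0:+1/20901888000 t=1:−1/4180377600 t=2:+1/5225472000 t=3:−1/41803776000 = -1/41803776000
3j²(8 8 8; 5 -3 -2) = Δ·Π!·Σ² = 42/37145  (sign -1)
combine: 4πI² = 4913·490/96577·42/37145 = 69972/2482597
take √, sign -1: I = -0.04735917

Gaunt coefficient, -0.047359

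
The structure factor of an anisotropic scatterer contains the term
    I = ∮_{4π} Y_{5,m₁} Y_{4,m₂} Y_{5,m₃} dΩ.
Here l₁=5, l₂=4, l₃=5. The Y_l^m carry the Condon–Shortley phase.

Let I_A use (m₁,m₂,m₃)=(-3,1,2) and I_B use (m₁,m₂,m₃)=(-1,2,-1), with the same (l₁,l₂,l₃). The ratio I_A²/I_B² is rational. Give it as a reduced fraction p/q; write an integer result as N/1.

3/4

l's match ⇒ only the (l;m) 3-j factors differ between A and B.
A: triangle coeff Δ(5,4,5) = 1/3153150; Σ_t [2,4]: t=2:+1/17280 t=3:−1/2880 t=4:+1/6912 = -1/6912; (3j)²=5/429 [(5 4 5; -3 1 2)], sign=+1
B: triangle coeff Δ(5,4,5) = 1/3153150; Σ_t [2,4]: t=2:+1/4608 t=3:−1/1296 t=4:+1/4608 = -7/20736; (3j)²=20/1287 [(5 4 5; -1 2 -1)], sign=-1
I_A²/I_B² = (5/429)/(20/1287) = 3/4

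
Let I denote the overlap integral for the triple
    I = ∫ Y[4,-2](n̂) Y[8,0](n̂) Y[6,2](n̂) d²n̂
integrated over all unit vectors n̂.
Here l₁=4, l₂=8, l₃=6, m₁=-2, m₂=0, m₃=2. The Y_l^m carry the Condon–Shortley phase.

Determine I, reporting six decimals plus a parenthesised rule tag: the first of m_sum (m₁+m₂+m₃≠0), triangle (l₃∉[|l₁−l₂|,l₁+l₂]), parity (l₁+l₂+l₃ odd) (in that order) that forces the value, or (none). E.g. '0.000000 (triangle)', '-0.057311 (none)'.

Checks pass: Σm=0; 18 even; l₃=6∈[4,12].
(2·4+1)(2·8+1)(2·6+1) = 1989
Δ: 6! 2! 10! / 19! → 1/23279256
sum: t=2:+1/1658880 t=3:−1/518400 t=4:+1/1658880 = -1/1382400
3j²(4 8 6; 0 0 0) = Δ·Π!·Σ² = 504/46189  (sign -1)
sum: t=4:+1/1658880 t=5:−1/3628800 t=6:+1/116121600 = 13/38707200
3j²(4 8 6; -2 0 2) = Δ·Π!·Σ² = 39/3553  (sign +1)
combine: 4πI² = 1989·504/46189·39/3553 = 176904/742577
take √, sign -1: I = -0.13768707
No selection rule forces the value: the integral is nonzero (none).

-0.137687 (none)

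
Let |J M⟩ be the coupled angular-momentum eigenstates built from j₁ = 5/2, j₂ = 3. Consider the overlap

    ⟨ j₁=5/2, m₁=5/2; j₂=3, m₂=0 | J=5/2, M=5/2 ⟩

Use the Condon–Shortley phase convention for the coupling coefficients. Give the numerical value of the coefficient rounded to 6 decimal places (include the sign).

j₁+j₂−J=3  J+j₁−j₂=2  J−j₁+j₂=3  j₁+j₂+J+1=9
(j₁±m₁, j₂±m₂, J±M) = (5,0,3,3,5,0)
P² = 4320/7
sum k=0..0:
  [0] +1/72 = 1/72
S = 1/72
C² = P²·S² = 5/42 ; C = +0.345033

+√(5/42) = +0.345033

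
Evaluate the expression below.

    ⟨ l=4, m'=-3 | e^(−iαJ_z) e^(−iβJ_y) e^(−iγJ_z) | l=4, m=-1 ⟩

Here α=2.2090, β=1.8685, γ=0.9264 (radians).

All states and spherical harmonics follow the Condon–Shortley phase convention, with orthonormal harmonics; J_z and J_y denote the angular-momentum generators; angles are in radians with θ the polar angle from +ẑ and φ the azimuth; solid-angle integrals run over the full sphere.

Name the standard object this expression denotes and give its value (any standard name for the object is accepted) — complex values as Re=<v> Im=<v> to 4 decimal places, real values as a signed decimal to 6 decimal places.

Wigner D-matrix element, Re=-0.1374 Im=-0.4434

This is a Wigner D-matrix element — the rotation-matrix element ⟨l m'| R(α,β,γ) |l m⟩ in the angular-momentum basis.
D^4_{-3,-1}(2.2090,1.8685,0.9264) = e^{-i·-3·2.2090}·d^4_{-3,-1}(1.8685)·e^{-i·-1·0.9264}. Compute d first:
With c≡cos(β/2)=0.594422 and s≡sin(β/2)=0.804153, N=[1·5040·6·120]^{1/2}=1904.940944
k: max(0,(-1)−(-3))=2 … min(4+(-1),4−(-3))=3
  k=2: (−1)^0·1904.9409/(240)·0.5944^6·0.8042^2 = +0.226421
  k=3: (−1)^1·1904.9409/(144)·0.5944^4·0.8042^4 = -0.690643
d^4_{-3,-1}(1.8685) = +0.226421 -0.690643 = -0.464222
Attach z-rotation phases: D = e^{-i(-3)(2.2090)}·(-0.464222)·e^{-i(-1)(0.9264)} = -0.137445-0.443408i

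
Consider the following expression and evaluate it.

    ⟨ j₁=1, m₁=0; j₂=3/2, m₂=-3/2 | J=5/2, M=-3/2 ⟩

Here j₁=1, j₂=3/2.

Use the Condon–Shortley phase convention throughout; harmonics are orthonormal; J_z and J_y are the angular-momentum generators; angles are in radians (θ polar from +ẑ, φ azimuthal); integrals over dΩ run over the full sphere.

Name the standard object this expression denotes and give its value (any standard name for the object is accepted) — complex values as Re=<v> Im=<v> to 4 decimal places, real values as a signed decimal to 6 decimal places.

This is a Clebsch–Gordan (vector-coupling) coefficient.
j₁+j₂−J=0  J+j₁−j₂=2  J−j₁+j₂=3  j₁+j₂+J+1=6
(j₁±m₁, j₂±m₂, J±M) = (1,1,0,3,1,4)
P² = 72/5
sum k=0..0:
  [0] +1/6 = 1/6
S = 1/6
C² = P²·S² = 2/5 ; C = +0.632456

Clebsch–Gordan coefficient, +√(2/5) ≈ +0.632456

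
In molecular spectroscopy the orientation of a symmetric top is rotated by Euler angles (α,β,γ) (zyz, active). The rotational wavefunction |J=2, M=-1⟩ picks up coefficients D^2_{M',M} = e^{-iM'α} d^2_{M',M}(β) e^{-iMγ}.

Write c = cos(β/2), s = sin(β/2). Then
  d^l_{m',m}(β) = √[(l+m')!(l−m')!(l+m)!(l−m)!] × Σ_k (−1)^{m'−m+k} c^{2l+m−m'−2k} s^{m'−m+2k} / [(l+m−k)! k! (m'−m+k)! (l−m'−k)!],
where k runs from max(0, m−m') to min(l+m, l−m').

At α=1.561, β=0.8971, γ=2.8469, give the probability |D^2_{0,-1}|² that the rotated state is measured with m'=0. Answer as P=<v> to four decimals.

Split into d^2_{0,-1}(β=0.8971) × two z-phases.
Half-angle: c=0.901077, s=0.433659. N=√(2·2·1·6)=4.898979
The bounds max(0,m−m')=0 and min(l+m,l−m')=1 give 2 terms
  k=0: (−1)^1·4.8990/(2)·0.9011^3·0.4337^1 = -0.777159
  k=1: (−1)^2·4.8990/(2)·0.9011^1·0.4337^3 = +0.180005
d^2_{0,-1}(0.8971) = -0.777159 +0.180005 = -0.597154
|D^2_{0,-1}|² = |d^2_{0,-1}(β)|² = (-0.597154)² = 0.356593 (the z-rotation phases have unit modulus)

P=0.3566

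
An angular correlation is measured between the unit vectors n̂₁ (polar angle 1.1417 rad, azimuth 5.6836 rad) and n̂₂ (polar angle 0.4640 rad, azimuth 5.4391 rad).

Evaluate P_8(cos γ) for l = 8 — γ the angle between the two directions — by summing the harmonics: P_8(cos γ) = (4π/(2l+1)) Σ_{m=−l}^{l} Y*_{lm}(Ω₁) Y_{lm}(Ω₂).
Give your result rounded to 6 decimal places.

0.135133

Addition theorem: P_8(cos γ) = (4π/17) Σ_m Y*_{lm}(Ω₁) Y_{lm}(Ω₂), m = −8…8:
  [-8]  conj(Y_{8,-8})(Ω₁) = 0.02029 + 0.24013j ; Y_{8,-8}(Ω₂) = 0.00074 + 0.00038j ; Δ = -0.00008 + 0.00019j
  [-7]  conj(Y_{8,-7})(Ω₁) = -0.21733 + 0.38376j ; Y_{8,-7}(Ω₂) = 0.00617 - 0.00243j ; Δ = -0.00041 + 0.00289j
  [-6]  conj(Y_{8,-6})(Ω₁) = -0.30507 + 0.14960j ; Y_{8,-6}(Ω₂) = 0.01147 - 0.03121j ; Δ = 0.00117 + 0.01124j
  [-5]  conj(Y_{8,-5})(Ω₁) = 0.08401 + 0.01215j ; Y_{8,-5}(Ω₂) = -0.05547 - 0.10350j ; Δ = -0.00340 - 0.00937j
  [-4]  conj(Y_{8,-4})(Ω₁) = 0.26448 + 0.24308j ; Y_{8,-4}(Ω₂) = -0.28742 - 0.06874j ; Δ = -0.05931 - 0.08805j
  [-3]  conj(Y_{8,-3})(Ω₁) = 0.02050 + 0.08837j ; Y_{8,-3}(Ω₂) = -0.41048 + 0.28649j ; Δ = -0.03373 - 0.03040j
  [-2]  conj(Y_{8,-2})(Ω₁) = 0.11324 - 0.29056j ; Y_{8,-2}(Ω₂) = -0.05351 + 0.45383j ; Δ = 0.12580 + 0.06694j
  [-1]  conj(Y_{8,-1})(Ω₁) = 0.12904 - 0.08820j ; Y_{8,-1}(Ω₂) = -0.03289 - 0.03699j ; Δ = -0.00751 - 0.00187j
  [+0]  conj(Y_{8,0})(Ω₁) = -0.29063 + 0.00000j ; Y_{8,0}(Ω₂) = -0.47389 + 0.00000j ; Δ = 0.13773 + 0.00000j
  [+1]  conj(Y_{8,1})(Ω₁) = -0.12904 - 0.08820j ; Y_{8,1}(Ω₂) = 0.03289 - 0.03699j ; Δ = -0.00751 + 0.00187j
  [+2]  conj(Y_{8,2})(Ω₁) = 0.11324 + 0.29056j ; Y_{8,2}(Ω₂) = -0.05351 - 0.45383j ; Δ = 0.12580 - 0.06694j
  [+3]  conj(Y_{8,3})(Ω₁) = -0.02050 + 0.08837j ; Y_{8,3}(Ω₂) = 0.41048 + 0.28649j ; Δ = -0.03373 + 0.03040j
  [+4]  conj(Y_{8,4})(Ω₁) = 0.26448 - 0.24308j ; Y_{8,4}(Ω₂) = -0.28742 + 0.06874j ; Δ = -0.05931 + 0.08805j
  [+5]  conj(Y_{8,5})(Ω₁) = -0.08401 + 0.01215j ; Y_{8,5}(Ω₂) = 0.05547 - 0.10350j ; Δ = -0.00340 + 0.00937j
  [+6]  conj(Y_{8,6})(Ω₁) = -0.30507 - 0.14960j ; Y_{8,6}(Ω₂) = 0.01147 + 0.03121j ; Δ = 0.00117 - 0.01124j
  [+7]  conj(Y_{8,7})(Ω₁) = 0.21733 + 0.38376j ; Y_{8,7}(Ω₂) = -0.00617 - 0.00243j ; Δ = -0.00041 - 0.00289j
  [+8]  conj(Y_{8,8})(Ω₁) = 0.02029 - 0.24013j ; Y_{8,8}(Ω₂) = 0.00074 - 0.00038j ; Δ = -0.00008 - 0.00019j
Σ over m = 0.18281 + 0.00000j; ×(4π/17) → 0.13513 + 0.00000j. Real part: 0.135133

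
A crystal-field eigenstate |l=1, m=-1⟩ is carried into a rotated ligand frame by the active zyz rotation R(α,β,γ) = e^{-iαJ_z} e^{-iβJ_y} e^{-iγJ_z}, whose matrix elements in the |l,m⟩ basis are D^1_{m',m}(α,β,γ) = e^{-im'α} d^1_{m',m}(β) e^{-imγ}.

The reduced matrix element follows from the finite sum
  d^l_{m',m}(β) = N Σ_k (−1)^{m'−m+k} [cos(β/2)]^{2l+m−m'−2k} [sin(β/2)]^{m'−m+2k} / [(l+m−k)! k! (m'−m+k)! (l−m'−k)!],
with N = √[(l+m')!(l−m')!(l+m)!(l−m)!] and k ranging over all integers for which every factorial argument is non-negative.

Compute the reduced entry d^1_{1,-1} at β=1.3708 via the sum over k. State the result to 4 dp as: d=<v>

d^1_{1,-1}(β=1.3708) via the finite sum:
With c≡cos(β/2)=0.774166 and s≡sin(β/2)=0.632983, N=[2·1·1·2]^{1/2}=2.000000
The bounds max(0,m−m')=0 and min(l+m,l−m')=0 give 1 term
  k=0: (−1)^2·2.0000/(2)·0.7742^0·0.6330^2 = +0.400667
d^1_{1,-1}(1.3708) = +0.400667

d=0.4007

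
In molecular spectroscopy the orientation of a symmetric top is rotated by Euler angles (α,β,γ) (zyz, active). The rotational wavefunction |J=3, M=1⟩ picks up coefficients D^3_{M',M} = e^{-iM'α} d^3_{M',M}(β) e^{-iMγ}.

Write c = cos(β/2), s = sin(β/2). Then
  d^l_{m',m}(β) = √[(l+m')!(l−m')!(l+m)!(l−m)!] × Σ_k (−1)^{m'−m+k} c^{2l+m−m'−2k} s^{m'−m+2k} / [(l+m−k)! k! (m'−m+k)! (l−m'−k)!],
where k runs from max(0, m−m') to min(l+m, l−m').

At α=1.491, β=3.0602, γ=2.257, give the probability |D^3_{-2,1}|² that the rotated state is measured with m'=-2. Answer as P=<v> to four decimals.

Split into d^3_{-2,1}(β=3.0602) × two z-phases.
c=cos(3.060200/2)=0.040685, s=sin(3.060200/2)=0.999172; N=√[1·120·24·2]=75.894664
k∈{3,4} keeps every argument non-negative
  k=3: (−1)^0·75.8947/(12)·0.0407^3·0.9992^3 = +0.000425
  k=4: (−1)^1·75.8947/(24)·0.0407^1·0.9992^5 = -0.128126
d^3_{-2,1}(3.0602) = +0.000425 -0.128126 = -0.127701
|D^3_{-2,1}|² = |d^3_{-2,1}(β)|² = (-0.127701)² = 0.016308 (the z-rotation phases have unit modulus)

P=0.0163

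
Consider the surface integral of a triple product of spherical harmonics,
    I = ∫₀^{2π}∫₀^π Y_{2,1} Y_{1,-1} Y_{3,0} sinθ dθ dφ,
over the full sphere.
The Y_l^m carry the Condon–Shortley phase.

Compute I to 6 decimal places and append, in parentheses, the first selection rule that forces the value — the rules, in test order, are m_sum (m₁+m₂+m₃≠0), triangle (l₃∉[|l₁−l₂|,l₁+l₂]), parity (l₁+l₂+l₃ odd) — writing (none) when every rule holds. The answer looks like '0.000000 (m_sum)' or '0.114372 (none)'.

0.143048 (none)

m-sum 0 ✓  L=6 even ✓  1≤3≤3 ✓
Π(2lᵢ+1) = 5×3×7 = 105
triangle coeff Δ(2,1,3) = 1/105
Σ_t [0,0]: t=0:+1/4 = 1/4
(3j)²=3/35 [(2 1 3; 0 0 0)], sign=-1
Σ_t [0,0]: t=0:+1/12 = 1/12
(3j)²=1/35 [(2 1 3; 1 -1 0)], sign=-1
⇒ 4πI² = 9/35
I = (+1)√(9/35/(4π)) = 0.14304817
No selection rule forces the value: the integral is nonzero (none).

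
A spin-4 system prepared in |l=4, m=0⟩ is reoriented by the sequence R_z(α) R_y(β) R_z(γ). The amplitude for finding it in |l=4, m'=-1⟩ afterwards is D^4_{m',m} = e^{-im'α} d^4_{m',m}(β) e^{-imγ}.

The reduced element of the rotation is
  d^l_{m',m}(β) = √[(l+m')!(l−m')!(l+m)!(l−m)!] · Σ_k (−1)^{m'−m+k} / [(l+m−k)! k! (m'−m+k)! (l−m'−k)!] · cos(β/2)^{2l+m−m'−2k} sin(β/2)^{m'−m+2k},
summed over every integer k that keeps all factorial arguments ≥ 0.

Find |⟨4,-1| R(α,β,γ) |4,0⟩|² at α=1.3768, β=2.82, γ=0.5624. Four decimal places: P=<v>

First d^4_{-1,0}(β=2.8200), then the phase factors e^{-i(-1)α} and e^{-i(0)γ}:
Half-angle: c=0.160104, s=0.987100. N=√(6·120·24·24)=643.987578
Admissible k: 1..4 (factorial args all ≥0)
  k=1: (−1)^0·643.9876/(144)·0.1601^7·0.9871^1 = +0.000012
  k=2: (−1)^1·643.9876/(24)·0.1601^5·0.9871^3 = -0.002715
  k=3: (−1)^2·643.9876/(24)·0.1601^3·0.9871^5 = +0.103200
  k=4: (−1)^3·643.9876/(144)·0.1601^1·0.9871^7 = -0.653802
d^4_{-1,0}(2.8200) = +0.000012 -0.002715 +0.103200 -0.653802 = -0.553305
|D^4_{-1,0}|² = |d^4_{-1,0}(β)|² = (-0.553305)² = 0.306146 (the z-rotation phases have unit modulus)

P=0.3061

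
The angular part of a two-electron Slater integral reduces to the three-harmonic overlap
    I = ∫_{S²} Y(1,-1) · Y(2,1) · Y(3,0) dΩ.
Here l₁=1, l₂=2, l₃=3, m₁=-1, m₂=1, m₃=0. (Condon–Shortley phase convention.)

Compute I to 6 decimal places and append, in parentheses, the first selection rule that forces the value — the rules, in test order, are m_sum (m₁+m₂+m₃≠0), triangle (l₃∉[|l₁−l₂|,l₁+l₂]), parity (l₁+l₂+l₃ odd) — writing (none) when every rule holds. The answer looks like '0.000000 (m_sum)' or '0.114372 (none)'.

m-sum 0 ✓  L=6 even ✓  1≤3≤3 ✓
Π(2lᵢ+1) = 3×5×7 = 105
triangle coeff Δ(1,2,3) = 1/105
Σ_t [0,0]: t=0:+1/4 = 1/4
(3j)²=3/35 [(1 2 3; 0 0 0)], sign=-1
Σ_t [0,0]: t=0:+1/12 = 1/12
(3j)²=1/35 [(1 2 3; -1 1 0)], sign=-1
⇒ 4πI² = 9/35
I = (+1)√(9/35/(4π)) = 0.14304817
No selection rule forces the value: the integral is nonzero (none).

0.143048 (none)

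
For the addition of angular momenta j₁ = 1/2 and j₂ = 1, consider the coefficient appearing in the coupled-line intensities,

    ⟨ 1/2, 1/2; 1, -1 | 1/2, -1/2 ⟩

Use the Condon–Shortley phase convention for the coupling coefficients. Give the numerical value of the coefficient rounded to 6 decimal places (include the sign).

j₁+j₂−J=1  J+j₁−j₂=0  J−j₁+j₂=1  j₁+j₂+J+1=3
(j₁±m₁, j₂±m₂, J±M) = (1,0,0,2,0,1)
P² = 2/3
sum k=0..0:
  [0] +1/1 = 1
S = 1
C² = P²·S² = 2/3 ; C = +0.816497

+0.816497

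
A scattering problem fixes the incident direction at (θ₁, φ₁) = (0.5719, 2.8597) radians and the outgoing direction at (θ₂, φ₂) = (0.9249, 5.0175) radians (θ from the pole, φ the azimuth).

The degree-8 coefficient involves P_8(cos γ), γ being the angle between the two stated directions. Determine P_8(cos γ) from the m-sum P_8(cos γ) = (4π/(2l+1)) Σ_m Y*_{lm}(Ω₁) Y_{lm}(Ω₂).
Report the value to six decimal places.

-0.185399

Term-by-term m-sum for l=8 (normalisation 4π/17 = 0.739198):
  m=-8: Y*=-0.00240 - 0.00294j  Y=-0.06515 - 0.05496j  product -0.00001 + 0.00032j
  m=-7: Y*=0.00924 + 0.02170j  Y=-0.21705 + 0.13759j  product -0.00499 - 0.00344j
  m=-6: Y*=-0.01093 - 0.09023j  Y=0.11123 + 0.41834j  product 0.03653 - 0.01461j
  m=-5: Y*=-0.03880 + 0.23839j  Y=0.38656 + 0.01750j  product -0.01917 + 0.09147j
  m=-4: Y*=0.18814 - 0.39631j  Y=0.00530 - 0.01450j  product -0.00475 - 0.00483j
  m=-3: Y*=-0.31773 + 0.35855j  Y=0.27605 + 0.21225j  product -0.16381 + 0.03154j
  m=-2: Y*=0.11108 - 0.07023j  Y=0.17092 - 0.11952j  product 0.01059 - 0.02528j
  m=-1: Y*=0.35306 - 0.10225j  Y=0.07899 + 0.25082j  product 0.05353 + 0.08048j
  m=+0: Y*=-0.26419 + 0.00000j  Y=0.25236 + 0.00000j  product -0.06667 + 0.00000j
  m=+1: Y*=-0.35306 - 0.10225j  Y=-0.07899 + 0.25082j  product 0.05353 - 0.08048j
  m=+2: Y*=0.11108 + 0.07023j  Y=0.17092 + 0.11952j  product 0.01059 + 0.02528j
  m=+3: Y*=0.31773 + 0.35855j  Y=-0.27605 + 0.21225j  product -0.16381 - 0.03154j
  m=+4: Y*=0.18814 + 0.39631j  Y=0.00530 + 0.01450j  product -0.00475 + 0.00483j
  m=+5: Y*=0.03880 + 0.23839j  Y=-0.38656 + 0.01750j  product -0.01917 - 0.09147j
  m=+6: Y*=-0.01093 + 0.09023j  Y=0.11123 - 0.41834j  product 0.03653 + 0.01461j
  m=+7: Y*=-0.00924 + 0.02170j  Y=0.21705 + 0.13759j  product -0.00499 + 0.00344j
  m=+8: Y*=-0.00240 + 0.00294j  Y=-0.06515 + 0.05496j  product -0.00001 - 0.00032j
Accumulated sum -0.25081 + 0.00000j; after 4π/(2l+1) scaling, -0.18540 + 0.00000j ⇒ P_8 = -0.185399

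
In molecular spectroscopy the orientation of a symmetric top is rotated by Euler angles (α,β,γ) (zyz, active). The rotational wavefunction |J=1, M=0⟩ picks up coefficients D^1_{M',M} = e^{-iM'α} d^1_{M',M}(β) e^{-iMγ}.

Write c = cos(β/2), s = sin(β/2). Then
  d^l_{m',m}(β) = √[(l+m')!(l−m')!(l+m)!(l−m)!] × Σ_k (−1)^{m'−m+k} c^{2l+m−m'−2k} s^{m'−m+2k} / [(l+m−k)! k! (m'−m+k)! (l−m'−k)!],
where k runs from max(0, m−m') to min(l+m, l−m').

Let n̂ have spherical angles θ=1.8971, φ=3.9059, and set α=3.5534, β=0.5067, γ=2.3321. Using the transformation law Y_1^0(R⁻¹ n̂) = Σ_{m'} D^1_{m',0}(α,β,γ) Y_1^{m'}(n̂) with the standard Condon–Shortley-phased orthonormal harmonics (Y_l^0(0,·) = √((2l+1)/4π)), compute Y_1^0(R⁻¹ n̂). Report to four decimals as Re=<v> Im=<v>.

Need the full column D^1_{m',0} for m'=−1..1 at α=3.5534, β=0.5067, γ=2.3321.
cos(β/2)=0.968078, sin(β/2)=0.250648
d^1_{-1,0}: single k=1 term ⇒ +0.343155;  D = -0.314467-0.137353i
d^1_{0,0}: k∈[0..1] ⇒ +0.937175 -0.062825 = +0.874351;  D = +0.874351+0.000000i
d^1_{1,0}: single k=0 term ⇒ -0.343155;  D = +0.314467-0.137353i
Y_1^{m'}(θ=1.8971,φ=3.9059) and Σ D·Y over m':
  (-0.3145-0.1374i)·(-0.2362+0.2265i)  (+0.8744+0.0000i)·(-0.1566+0.0000i)  (+0.3145-0.1374i)·(+0.2362+0.2265i)
Y_1^0(R⁻¹ n̂) = +0.073854+0.000000i

Re=0.0739 Im=0.0000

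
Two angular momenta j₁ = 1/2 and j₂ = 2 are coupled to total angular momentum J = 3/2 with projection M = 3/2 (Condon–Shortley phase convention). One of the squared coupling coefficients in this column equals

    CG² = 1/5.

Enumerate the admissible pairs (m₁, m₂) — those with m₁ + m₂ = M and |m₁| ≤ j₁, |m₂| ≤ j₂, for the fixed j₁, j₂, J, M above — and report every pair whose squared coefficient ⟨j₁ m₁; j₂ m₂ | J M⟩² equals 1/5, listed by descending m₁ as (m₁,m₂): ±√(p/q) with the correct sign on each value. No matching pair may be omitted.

Admissible pairs with m₁+m₂ = M = 3/2: (-1/2,2), (1/2,1)
  (m₁,m₂)=(1/2,1): CG² = 1/5, CG = +√(1/5)   ← matches the target
  (m₁,m₂)=(-1/2,2): CG² = 4/5, CG = −√(4/5)
Pairs with CG² = 1/5: (1/2,1): +√(1/5)

(1/2,1): +√(1/5)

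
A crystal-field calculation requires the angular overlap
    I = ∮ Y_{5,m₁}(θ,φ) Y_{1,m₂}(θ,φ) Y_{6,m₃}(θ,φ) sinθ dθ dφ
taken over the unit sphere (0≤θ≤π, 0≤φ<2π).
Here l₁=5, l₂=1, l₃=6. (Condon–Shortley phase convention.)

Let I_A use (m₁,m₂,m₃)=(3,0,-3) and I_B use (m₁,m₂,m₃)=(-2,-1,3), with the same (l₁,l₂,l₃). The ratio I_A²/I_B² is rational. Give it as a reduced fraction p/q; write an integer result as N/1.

Same 5,1,6: normalisation and zero-m 3j drop out of the ratio.
A: Δ: 0! 10! 2! / 13! → 1/858; sum: t=0:+1/80640 = 1/80640; 3j²(5 1 6; 3 0 -3) = Δ·Π!·Σ² = 9/286  (sign -1)
B: Δ: 0! 10! 2! / 13! → 1/858; sum: t=0:+1/60480 = 1/60480; 3j²(5 1 6; -2 -1 3) = Δ·Π!·Σ² = 6/143  (sign -1)
I_A²/I_B² = (9/286)/(6/143) = 3/4

3/4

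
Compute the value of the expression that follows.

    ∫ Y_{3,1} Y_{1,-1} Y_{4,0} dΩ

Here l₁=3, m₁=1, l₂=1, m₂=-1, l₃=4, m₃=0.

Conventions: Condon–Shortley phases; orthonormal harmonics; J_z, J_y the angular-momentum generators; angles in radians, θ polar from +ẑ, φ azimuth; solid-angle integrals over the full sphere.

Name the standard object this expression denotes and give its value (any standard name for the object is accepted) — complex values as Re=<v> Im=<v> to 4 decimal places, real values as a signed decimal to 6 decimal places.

This is a Gaunt coefficient — the integral of a triple product of spherical harmonics over the sphere.
m-sum 0 ✓  L=8 even ✓  2≤4≤4 ✓
Π(2lᵢ+1) = 7×3×9 = 189
triangle coeff Δ(3,1,4) = 1/252
Σ_t [0,0]: t=0:+1/36 = 1/36
(3j)²=4/63 [(3 1 4; 0 0 0)], sign=+1
Σ_t [0,0]: t=0:+1/96 = 1/96
(3j)²=1/42 [(3 1 4; 1 -1 0)], sign=+1
⇒ 4πI² = 2/7
I = (+1)√(2/7/(4π)) = 0.15078601

Gaunt coefficient, +0.150786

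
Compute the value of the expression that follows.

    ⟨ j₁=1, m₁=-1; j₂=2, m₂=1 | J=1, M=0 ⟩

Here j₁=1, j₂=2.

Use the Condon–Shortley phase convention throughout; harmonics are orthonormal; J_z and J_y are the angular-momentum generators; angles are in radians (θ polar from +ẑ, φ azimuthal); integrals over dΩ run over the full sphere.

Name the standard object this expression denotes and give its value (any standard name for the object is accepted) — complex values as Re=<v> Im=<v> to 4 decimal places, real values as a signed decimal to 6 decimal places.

Clebsch–Gordan coefficient, +√(3/10) ≈ +0.547723

This is a Clebsch–Gordan (vector-coupling) coefficient.
triangle: 2!*0!*2!/5! = 4/120
(j±m)!: 0!*2!*3!*1!*1!*1! = 12
prefactor² = (2J+1)*Δ*N² = 6/5
  k=2: +1/(2!*0!*0!*1!*0!*1!) = 1/2
Σ = 1/2  ⇒  CG² = 6/5*(1/2)² = 3/10
CG = +√(3/10) = +0.547723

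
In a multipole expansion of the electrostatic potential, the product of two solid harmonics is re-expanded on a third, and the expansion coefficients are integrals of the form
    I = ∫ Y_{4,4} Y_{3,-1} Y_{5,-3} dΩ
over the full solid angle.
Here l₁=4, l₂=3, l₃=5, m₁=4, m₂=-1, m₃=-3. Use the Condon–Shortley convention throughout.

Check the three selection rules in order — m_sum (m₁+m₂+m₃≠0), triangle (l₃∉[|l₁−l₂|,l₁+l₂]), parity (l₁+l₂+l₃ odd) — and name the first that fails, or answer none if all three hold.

none

Σmᵢ = 0  ✓
l₃∈[|l₁−l₂|,l₁+l₂]=[1,7], have l₃=5  ✓
Σlᵢ = 12 ⇒ even  ✓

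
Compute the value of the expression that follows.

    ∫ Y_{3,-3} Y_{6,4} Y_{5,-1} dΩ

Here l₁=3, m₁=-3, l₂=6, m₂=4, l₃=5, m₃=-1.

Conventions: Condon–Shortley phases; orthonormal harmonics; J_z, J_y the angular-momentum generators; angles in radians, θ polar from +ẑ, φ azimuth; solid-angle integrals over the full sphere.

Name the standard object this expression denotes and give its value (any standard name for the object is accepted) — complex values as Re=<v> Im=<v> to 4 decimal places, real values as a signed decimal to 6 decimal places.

Gaunt coefficient, -0.190675

This is a Gaunt coefficient — the integral of a triple product of spherical harmonics over the sphere.
Rules hold: Σm=0, L=14 even, 3≤5≤9.
N = 7·13·11 = 1001
Δ = 4!·2!·8!/15! = 1/675675
Racah Σ t=1..3: t=1:−1/8640 t=2:+1/2304 t=3:−1/8640 = 7/34560
⇒ 3j(3 6 5; 0 0 0)² = 7/429, sgn -1
Racah Σ t=4..4: t=4:+1/69120 = 1/69120
⇒ 3j(3 6 5; -3 4 -1)² = 4/143, sgn +1
4πI² = N·(3j₀)²·(3jₘ)² = 196/429
I = -1·√(0.456876/4π) = -0.19067531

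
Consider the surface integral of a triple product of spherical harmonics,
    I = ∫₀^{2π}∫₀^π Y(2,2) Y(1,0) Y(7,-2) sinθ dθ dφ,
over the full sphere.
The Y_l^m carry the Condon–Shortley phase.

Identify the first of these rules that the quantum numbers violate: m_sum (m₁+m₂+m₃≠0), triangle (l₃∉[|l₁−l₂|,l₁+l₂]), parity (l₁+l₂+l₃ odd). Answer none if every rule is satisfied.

triangle

azimuthal sum: 2 + 0 − 2 = 0  ✓
l₃ must lie in [1,3]; have l₃=7  ✗
L = 2 + 1 + 7 = 10 (even)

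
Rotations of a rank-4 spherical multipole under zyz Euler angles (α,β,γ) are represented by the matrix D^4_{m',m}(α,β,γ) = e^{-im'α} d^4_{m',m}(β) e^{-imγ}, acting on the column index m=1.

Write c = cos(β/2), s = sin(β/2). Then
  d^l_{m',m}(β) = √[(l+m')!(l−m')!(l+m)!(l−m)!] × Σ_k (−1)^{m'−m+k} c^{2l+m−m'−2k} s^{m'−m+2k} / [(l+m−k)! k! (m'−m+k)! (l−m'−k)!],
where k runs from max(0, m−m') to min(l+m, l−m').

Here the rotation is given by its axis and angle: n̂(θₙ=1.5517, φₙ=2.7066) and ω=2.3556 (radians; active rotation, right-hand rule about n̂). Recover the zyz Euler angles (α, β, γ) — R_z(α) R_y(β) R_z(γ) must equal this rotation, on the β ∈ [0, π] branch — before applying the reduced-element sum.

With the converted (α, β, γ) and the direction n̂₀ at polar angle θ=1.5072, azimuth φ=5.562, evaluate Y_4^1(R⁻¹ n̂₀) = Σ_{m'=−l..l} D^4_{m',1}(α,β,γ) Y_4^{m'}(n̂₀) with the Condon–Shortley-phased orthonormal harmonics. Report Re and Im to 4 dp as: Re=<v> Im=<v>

Re=-0.2965 Im=0.0877

Axis–angle → zyz. n̂ = (sinθₙcosφₙ, sinθₙsinφₙ, cosθₙ) = (-0.906708, +0.421327, +0.019095), ω = 2.3556.
R = I cosω + sinω [n̂]ₓ + (1−cosω) n̂n̂ᵀ gives
  R = [+0.696413, -0.665499, +0.268551; -0.638479, -0.403722, +0.655251; -0.327649, -0.627789, -0.706064]
β = atan2(√(R₁₃²+R₂₃²), R₃₃) = 2.354721; α = atan2(R₂₃, R₁₃) mod 2π = 1.181832; γ = atan2(R₃₂, −R₃₁) mod 2π = 5.193410
Need the full column D^4_{m',1} for m'=−4..4 at α=1.1818, β=2.3547, γ=5.1934.
cos(β/2)=0.383364, sin(β/2)=0.923597
d^4_{-4,1}: single k=5 term ⇒ +0.283362;  D = +0.253137-0.127340i
d^4_{-3,1}: k∈[4..5] ⇒ +0.207920 -0.724084 = -0.516165;  D = +0.039766+0.514631i
d^4_{-2,1}: k∈[3..5] ⇒ +0.092261 -0.803256 +0.932452 = +0.221457;  D = -0.210776-0.067947i
d^4_{-1,1}: k∈[2..5] ⇒ +0.027079 -0.471517 +1.368390 -0.529494 = +0.394458;  D = -0.254361+0.301492i
d^4_{0,1}: k∈[1..4] ⇒ +0.005027 -0.175054 +1.016047 -0.982890 = -0.136870;  D = -0.063328-0.121339i
d^4_{1,1}: k∈[0..3] ⇒ +0.000467 -0.040619 +0.471517 -0.912260 = -0.480895;  D = -0.478859+0.044207i
d^4_{2,1}: k∈[0..2] ⇒ -0.004769 +0.138392 -0.535504 = -0.401880;  D = -0.117576+0.384296i
d^4_{3,1}: k∈[0..1] ⇒ +0.021493 -0.207920 = -0.186426;  D = +0.144269+0.118073i
d^4_{4,1}: single k=0 term ⇒ -0.048820;  D = +0.042938-0.023232i
Y_4^{m'}(θ=1.5072,φ=5.562) and Σ D·Y over m':
  (+0.2531-0.1273i)·(-0.4246+0.1115i)  (+0.0398+0.5146i)·(-0.0442+0.0656i)  (-0.2108-0.0679i)·(-0.0415-0.3211i)  (-0.2544+0.3015i)·(-0.0670-0.0589i)  (-0.0633-0.1213i)·(+0.3046+0.0000i)  (-0.4789+0.0442i)·(+0.0670-0.0589i)  (-0.1176+0.3843i)·(-0.0415+0.3211i)  (+0.1443+0.1181i)·(+0.0442+0.0656i)  (+0.0429-0.0232i)·(-0.4246-0.1115i)
Y_4^1(R⁻¹ n̂) = -0.296534+0.087708i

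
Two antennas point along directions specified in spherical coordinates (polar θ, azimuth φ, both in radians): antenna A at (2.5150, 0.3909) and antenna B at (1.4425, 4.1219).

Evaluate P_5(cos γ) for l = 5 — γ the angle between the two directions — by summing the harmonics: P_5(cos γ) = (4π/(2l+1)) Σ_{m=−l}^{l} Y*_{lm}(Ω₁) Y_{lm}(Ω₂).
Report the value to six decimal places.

0.120533

Summing Y*_{l m}(θ₁,φ₁)·Y_{l m}(θ₂,φ₂) over m ∈ [−5, 5]; prefactor 4π/(2·5+1) = 1.142397:
  term(m=-5) = +0.014061+0.002771i   from Y*(Ω₁)=-0.012046+0.029839i, Y(Ω₂)=-0.083739-0.437427i
  term(m=-4) = +0.018085+0.018033i   from Y*(Ω₁)=-0.001012-0.140563i, Y(Ω₂)=-0.129211+0.127731i
  term(m=-3) = -0.019313-0.096549i   from Y*(Ω₁)=+0.132643+0.315404i, Y(Ω₂)=-0.281988-0.057359i
  term(m=-2) = +0.035419-0.085684i   from Y*(Ω₁)=-0.324415-0.322088i, Y(Ω₂)=+0.077073+0.187597i
  term(m=-1) = -0.032925+0.022017i   from Y*(Ω₁)=+0.148477+0.061189i, Y(Ω₂)=-0.137320+0.204875i
  term(m=+0) = +0.074853+0.000000i   from Y*(Ω₁)=+0.360644-0.000000i, Y(Ω₂)=+0.207554+0.000000i
  term(m=+1) = -0.032925-0.022017i   from Y*(Ω₁)=-0.148477+0.061189i, Y(Ω₂)=+0.137320+0.204875i
  term(m=+2) = +0.035419+0.085684i   from Y*(Ω₁)=-0.324415+0.322088i, Y(Ω₂)=+0.077073-0.187597i
  term(m=+3) = -0.019313+0.096549i   from Y*(Ω₁)=-0.132643+0.315404i, Y(Ω₂)=+0.281988-0.057359i
  term(m=+4) = +0.018085-0.018033i   from Y*(Ω₁)=-0.001012+0.140563i, Y(Ω₂)=-0.129211-0.127731i
  term(m=+5) = +0.014061-0.002771i   from Y*(Ω₁)=+0.012046+0.029839i, Y(Ω₂)=+0.083739-0.437427i
Total Σ_m = +0.105509-0.000000i. Multiply by 1.142397: +0.120533-0.000000i. P_5(cos γ) = 0.120533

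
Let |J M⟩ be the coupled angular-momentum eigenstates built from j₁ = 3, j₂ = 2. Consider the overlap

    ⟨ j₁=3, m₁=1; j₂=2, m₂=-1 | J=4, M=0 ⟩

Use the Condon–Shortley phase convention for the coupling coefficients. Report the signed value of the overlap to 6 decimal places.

+√(5/14) = +0.597614

j₁+j₂−J=1  J+j₁−j₂=5  J−j₁+j₂=3  j₁+j₂+J+1=10
(j₁±m₁, j₂±m₂, J±M) = (4,2,1,3,4,4)
P² = 10368/35
sum k=0..1:
  [0] +1/24 = 1/24
  [1] −1/144 = -1/144
S = 5/144
C² = P²·S² = 5/14 ; C = +0.597614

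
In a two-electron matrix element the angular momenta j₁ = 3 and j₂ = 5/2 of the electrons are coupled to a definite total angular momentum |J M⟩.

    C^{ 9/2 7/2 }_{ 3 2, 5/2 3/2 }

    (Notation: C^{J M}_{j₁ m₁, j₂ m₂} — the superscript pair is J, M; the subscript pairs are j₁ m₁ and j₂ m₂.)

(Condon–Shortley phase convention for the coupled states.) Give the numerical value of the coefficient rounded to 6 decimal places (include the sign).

triangle: 1!*5!*4!/11! = 2880/39916800
(j±m)!: 5!*1!*4!*1!*8!*1! = 116121600
prefactor² = (2J+1)*Δ*N² = 921600/11
  k=0: +1/(0!*1!*1!*4!*4!*0!) = 1/576
  k=1: −1/(1!*0!*0!*3!*5!*1!) = -1/720
Σ = 1/2880  ⇒  CG² = 921600/11*(1/2880)² = 1/99
CG = +√(1/99) = +0.100504

+√(1/99) ≈ +0.100504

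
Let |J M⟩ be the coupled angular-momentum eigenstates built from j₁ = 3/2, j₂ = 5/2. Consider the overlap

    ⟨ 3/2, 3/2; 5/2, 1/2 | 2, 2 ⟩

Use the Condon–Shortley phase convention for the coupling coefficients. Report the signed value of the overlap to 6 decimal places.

+√(1/7) = +0.377964

j₁+j₂−J=2  J+j₁−j₂=1  J−j₁+j₂=3  j₁+j₂+J+1=7
(j₁±m₁, j₂±m₂, J±M) = (3,0,3,2,4,0)
P² = 144/7
sum k=0..0:
  [0] +1/12 = 1/12
S = 1/12
C² = P²·S² = 1/7 ; C = +0.377964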